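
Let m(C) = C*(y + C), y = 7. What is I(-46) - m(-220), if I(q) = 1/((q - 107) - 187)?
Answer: -15932401/340 ≈ -46860.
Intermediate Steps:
I(q) = 1/(-294 + q) (I(q) = 1/((-107 + q) - 187) = 1/(-294 + q))
m(C) = C*(7 + C)
I(-46) - m(-220) = 1/(-294 - 46) - (-220)*(7 - 220) = 1/(-340) - (-220)*(-213) = -1/340 - 1*46860 = -1/340 - 46860 = -15932401/340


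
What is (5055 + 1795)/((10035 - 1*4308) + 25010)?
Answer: 6850/30737 ≈ 0.22286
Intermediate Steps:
(5055 + 1795)/((10035 - 1*4308) + 25010) = 6850/((10035 - 4308) + 25010) = 6850/(5727 + 25010) = 6850/30737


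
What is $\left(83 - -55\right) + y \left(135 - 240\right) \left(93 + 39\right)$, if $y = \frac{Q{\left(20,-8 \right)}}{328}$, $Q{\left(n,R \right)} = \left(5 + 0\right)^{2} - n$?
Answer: $- \frac{6009}{82} \approx -73.281$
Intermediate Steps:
$Q{\left(n,R \right)} = 25 - n$ ($Q{\left(n,R \right)} = 5^{2} - n = 25 - n$)
$y = \frac{5}{328}$ ($y = \frac{25 - 20}{328} = \left(25 - 20\right) \frac{1}{328} = 5 \cdot \frac{1}{328} = \frac{5}{328} \approx 0.015244$)
$\left(83 - -55\right) + y \left(135 - 240\right) \left(93 + 39\right) = \left(83 - -55\right) + \frac{5 \left(135 - 240\right) \left(93 + 39\right)}{328} = \left(83 + 55\right) + \frac{5 \left(\left(-105\right) 132\right)}{328} = 138 + \frac{5}{328} \left(-13860\right) = 138 - \frac{17325}{82} = - \frac{6009}{82}$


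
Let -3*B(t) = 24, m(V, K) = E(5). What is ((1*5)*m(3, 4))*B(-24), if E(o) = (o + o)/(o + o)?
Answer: -40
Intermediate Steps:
E(o) = 1 (E(o) = (2*o)/((2*o)) = (2*o)*(1/(2*o)) = 1)
m(V, K) = 1
B(t) = -8 (B(t) = -1/3*24 = -8)
((1*5)*m(3, 4))*B(-24) = ((1*5)*1)*(-8) = (5*1)*(-8) = 5*(-8) = -40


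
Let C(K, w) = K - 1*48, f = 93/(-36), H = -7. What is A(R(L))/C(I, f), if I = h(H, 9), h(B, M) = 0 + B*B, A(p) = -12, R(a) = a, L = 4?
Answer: -12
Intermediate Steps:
f = -31/12 (f = 93*(-1/36) = -31/12 ≈ -2.5833)
h(B, M) = B² (h(B, M) = 0 + B² = B²)
I = 49 (I = (-7)² = 49)
C(K, w) = -48 + K (C(K, w) = K - 48 = -48 + K)
A(R(L))/C(I, f) = -12/(-48 + 49) = -12/1 = -12*1 = -12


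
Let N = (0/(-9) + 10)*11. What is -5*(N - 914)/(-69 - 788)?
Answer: -4020/857 ≈ -4.6908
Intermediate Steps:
N = 110 (N = (0*(-⅑) + 10)*11 = (0 + 10)*11 = 10*11 = 110)
-5*(N - 914)/(-69 - 788) = -5*(110 - 914)/(-69 - 788) = -(-4020)/(-857) = -(-4020)*(-1)/857 = -5*804/857 = -4020/857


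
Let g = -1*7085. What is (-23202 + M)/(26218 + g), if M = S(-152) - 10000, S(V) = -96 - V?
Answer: -33146/19133 ≈ -1.7324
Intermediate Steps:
g = -7085
M = -9944 (M = (-96 - 1*(-152)) - 10000 = (-96 + 152) - 10000 = 56 - 10000 = -9944)
(-23202 + M)/(26218 + g) = (-23202 - 9944)/(26218 - 7085) = -33146/19133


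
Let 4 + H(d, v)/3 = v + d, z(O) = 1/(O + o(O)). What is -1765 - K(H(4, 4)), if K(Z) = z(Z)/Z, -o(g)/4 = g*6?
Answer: -5845679/3312 ≈ -1765.0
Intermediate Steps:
o(g) = -24*g (o(g) = -4*g*6 = -24*g)
z(O) = -1/(23*O) (z(O) = 1/(O - 24*O) = 1/(-23*O) = -1/(23*O))
H(d, v) = -12 + 3*d + 3*v (H(d, v) = -12 + 3*(v + d) = -12 + 3*(d + v) = -12 + (3*d + 3*v) = -12 + 3*d + 3*v)
K(Z) = -1/(23*Z²) (K(Z) = (-1/(23*Z))/Z = -1/(23*Z²))
-1765 - K(H(4, 4)) = -1765 - (-1)/(23*(-12 + 3*4 + 3*4)²) = -1765 - (-1)/(23*(-12 + 12 + 12)²) = -1765 - (-1)/(23*12²) = -1765 - (-1)/(23*144) = -1765 - 1*(-1/3312) = -1765 + 1/3312 = -5845679/3312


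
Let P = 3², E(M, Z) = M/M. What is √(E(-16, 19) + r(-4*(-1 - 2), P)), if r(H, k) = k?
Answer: √10 ≈ 3.1623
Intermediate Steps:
E(M, Z) = 1
P = 9
√(E(-16, 19) + r(-4*(-1 - 2), P)) = √(1 + 9) = √10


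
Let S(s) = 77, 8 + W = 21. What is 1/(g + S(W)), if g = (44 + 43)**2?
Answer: 1/7646 ≈ 0.00013079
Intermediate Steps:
W = 13 (W = -8 + 21 = 13)
g = 7569 (g = 87**2 = 7569)
1/(g + S(W)) = 1/(7569 + 77) = 1/7646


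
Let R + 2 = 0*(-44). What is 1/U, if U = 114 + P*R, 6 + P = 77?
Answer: -1/28 ≈ -0.035714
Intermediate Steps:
P = 71 (P = -6 + 77 = 71)
R = -2 (R = -2 + 0*(-44) = -2 + 0 = -2)
U = -28 (U = 114 + 71*(-2) = 114 - 142 = -28)
1/U = 1/(-28) = -1/28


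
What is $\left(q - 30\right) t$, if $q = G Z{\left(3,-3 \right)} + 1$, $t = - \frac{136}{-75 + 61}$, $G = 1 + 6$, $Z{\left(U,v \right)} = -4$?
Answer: $- \frac{3876}{7} \approx -553.71$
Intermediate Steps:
$G = 7$
$t = \frac{68}{7}$ ($t = - \frac{136}{-14} = \left(-136\right) \left(- \frac{1}{14}\right) = \frac{68}{7} \approx 9.7143$)
$q = -27$ ($q = 7 \left(-4\right) + 1 = -28 + 1 = -27$)
$\left(q - 30\right) t = \left(-27 - 30\right) \frac{68}{7} = \left(-57\right) \frac{68}{7} = - \frac{3876}{7}$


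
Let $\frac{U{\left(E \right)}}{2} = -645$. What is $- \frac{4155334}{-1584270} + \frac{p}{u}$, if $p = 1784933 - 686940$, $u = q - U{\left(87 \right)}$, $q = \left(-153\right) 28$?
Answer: $- \frac{287846050019}{790550730} \approx -364.11$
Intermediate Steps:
$q = -4284$
$U{\left(E \right)} = -1290$ ($U{\left(E \right)} = 2 \left(-645\right) = -1290$)
$u = -2994$ ($u = -4284 - -1290 = -4284 + 1290 = -2994$)
$p = 1097993$ ($p = 1784933 - 686940 = 1097993$)
$- \frac{4155334}{-1584270} + \frac{p}{u} = - \frac{4155334}{-1584270} + \frac{1097993}{-2994} = \left(-4155334\right) \left(- \frac{1}{1584270}\right) + 1097993 \left(- \frac{1}{2994}\right) = \frac{2077667}{792135} - \frac{1097993}{2994} = - \frac{287846050019}{790550730}$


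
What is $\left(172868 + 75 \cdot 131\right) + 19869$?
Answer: $202562$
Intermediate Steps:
$\left(172868 + 75 \cdot 131\right) + 19869 = \left(172868 + 9825\right) + 19869 = 182693 + 19869 = 202562$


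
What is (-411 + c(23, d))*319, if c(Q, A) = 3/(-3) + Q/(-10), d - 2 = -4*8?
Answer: -1321617/10 ≈ -1.3216e+5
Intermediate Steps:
d = -30 (d = 2 - 4*8 = 2 - 32 = -30)
c(Q, A) = -1 - Q/10 (c(Q, A) = 3*(-1/3) + Q*(-1/10) = -1 - Q/10)
(-411 + c(23, d))*319 = (-411 + (-1 - 1/10*23))*319 = (-411 + (-1 - 23/10))*319 = (-411 - 33/10)*319 = -4143/10*319 = -1321617/10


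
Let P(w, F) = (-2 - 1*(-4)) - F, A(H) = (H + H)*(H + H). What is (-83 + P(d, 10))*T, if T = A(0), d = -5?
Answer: 0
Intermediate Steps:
A(H) = 4*H² (A(H) = (2*H)*(2*H) = 4*H²)
T = 0 (T = 4*0² = 4*0 = 0)
P(w, F) = 2 - F (P(w, F) = (-2 + 4) - F = 2 - F)
(-83 + P(d, 10))*T = (-83 + (2 - 1*10))*0 = (-83 + (2 - 10))*0 = (-83 - 8)*0 = -91*0 = 0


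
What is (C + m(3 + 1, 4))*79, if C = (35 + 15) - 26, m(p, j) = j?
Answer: 2212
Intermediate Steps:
C = 24 (C = 50 - 26 = 24)
(C + m(3 + 1, 4))*79 = (24 + 4)*79 = 28*79 = 2212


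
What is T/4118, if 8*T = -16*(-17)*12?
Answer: 204/2059 ≈ 0.099077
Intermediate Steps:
T = 408 (T = (-16*(-17)*12)/8 = (272*12)/8 = (1/8)*3264 = 408)
T/4118 = 408/4118 = 408*(1/4118) = 204/2059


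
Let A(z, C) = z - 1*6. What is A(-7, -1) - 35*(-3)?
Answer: 92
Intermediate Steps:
A(z, C) = -6 + z (A(z, C) = z - 6 = -6 + z)
A(-7, -1) - 35*(-3) = (-6 - 7) - 35*(-3) = -13 + 105 = 92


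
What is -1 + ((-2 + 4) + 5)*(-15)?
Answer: -106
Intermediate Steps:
-1 + ((-2 + 4) + 5)*(-15) = -1 + (2 + 5)*(-15) = -1 + 7*(-15) = -1 - 105 = -106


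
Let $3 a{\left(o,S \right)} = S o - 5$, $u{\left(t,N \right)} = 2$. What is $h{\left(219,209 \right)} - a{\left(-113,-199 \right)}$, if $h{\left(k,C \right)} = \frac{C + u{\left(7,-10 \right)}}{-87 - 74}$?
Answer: $- \frac{1206745}{161} \approx -7495.3$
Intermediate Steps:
$h{\left(k,C \right)} = - \frac{2}{161} - \frac{C}{161}$ ($h{\left(k,C \right)} = \frac{C + 2}{-87 - 74} = \frac{2 + C}{-161} = \left(2 + C\right) \left(- \frac{1}{161}\right) = - \frac{2}{161} - \frac{C}{161}$)
$a{\left(o,S \right)} = - \frac{5}{3} + \frac{S o}{3}$ ($a{\left(o,S \right)} = \frac{S o - 5}{3} = \frac{-5 + S o}{3} = - \frac{5}{3} + \frac{S o}{3}$)
$h{\left(219,209 \right)} - a{\left(-113,-199 \right)} = \left(- \frac{2}{161} - \frac{209}{161}\right) - \left(- \frac{5}{3} + \frac{1}{3} \left(-199\right) \left(-113\right)\right) = \left(- \frac{2}{161} - \frac{209}{161}\right) - \left(- \frac{5}{3} + \frac{22487}{3}\right) = - \frac{211}{161} - 7494 = - \frac{1206745}{161}$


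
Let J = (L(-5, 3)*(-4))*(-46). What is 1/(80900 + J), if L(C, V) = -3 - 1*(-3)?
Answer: 1/80900 ≈ 1.2361e-5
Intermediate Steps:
L(C, V) = 0 (L(C, V) = -3 + 3 = 0)
J = 0 (J = (0*(-4))*(-46) = 0*(-46) = 0)
1/(80900 + J) = 1/(80900 + 0) = 1/80900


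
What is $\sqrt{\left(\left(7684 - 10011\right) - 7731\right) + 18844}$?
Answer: $\sqrt{8786} \approx 93.734$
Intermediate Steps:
$\sqrt{\left(\left(7684 - 10011\right) - 7731\right) + 18844} = \sqrt{\left(-2327 - 7731\right) + 18844} = \sqrt{-10058 + 18844} = \sqrt{8786}$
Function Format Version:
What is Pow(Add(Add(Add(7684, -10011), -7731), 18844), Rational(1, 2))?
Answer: Pow(8786, Rational(1, 2)) ≈ 93.734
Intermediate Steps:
Pow(Add(Add(Add(7684, -10011), -7731), 18844), Rational(1, 2)) = Pow(Add(Add(-2327, -7731), 18844), Rational(1, 2)) = Pow(Add(-10058, 18844), Rational(1, 2)) = Pow(8786, Rational(1, 2))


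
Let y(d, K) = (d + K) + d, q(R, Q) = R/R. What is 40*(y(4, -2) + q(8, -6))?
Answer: 280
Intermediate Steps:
q(R, Q) = 1
y(d, K) = K + 2*d (y(d, K) = (K + d) + d = K + 2*d)
40*(y(4, -2) + q(8, -6)) = 40*((-2 + 2*4) + 1) = 40*((-2 + 8) + 1) = 40*(6 + 1) = 40*7 = 280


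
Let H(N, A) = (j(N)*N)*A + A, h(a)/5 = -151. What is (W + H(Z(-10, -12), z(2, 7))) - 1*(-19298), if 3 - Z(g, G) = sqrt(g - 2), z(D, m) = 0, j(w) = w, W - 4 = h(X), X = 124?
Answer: 18547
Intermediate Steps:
h(a) = -755 (h(a) = 5*(-151) = -755)
W = -751 (W = 4 - 755 = -751)
Z(g, G) = 3 - sqrt(-2 + g) (Z(g, G) = 3 - sqrt(g - 2) = 3 - sqrt(-2 + g))
H(N, A) = A + A*N**2 (H(N, A) = (N*N)*A + A = N**2*A + A = A*N**2 + A = A + A*N**2)
(W + H(Z(-10, -12), z(2, 7))) - 1*(-19298) = (-751 + 0*(1 + (3 - sqrt(-2 - 10))**2)) - 1*(-19298) = (-751 + 0*(1 + (3 - sqrt(-12))**2)) + 19298 = (-751 + 0*(1 + (3 - 2*I*sqrt(3))**2)) + 19298 = (-751 + 0) + 19298 = -751 + 19298 = 18547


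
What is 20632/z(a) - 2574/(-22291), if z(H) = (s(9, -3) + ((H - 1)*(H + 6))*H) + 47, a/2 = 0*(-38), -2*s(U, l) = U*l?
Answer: 920127278/2697211 ≈ 341.14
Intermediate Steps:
s(U, l) = -U*l/2
a = 0 (a = 2*(0*(-38)) = 2*0 = 0)
z(H) = 121/2 + H*(-1 + H)*(6 + H) (z(H) = (-½*9*(-3) + ((H - 1)*(H + 6))*H) + 47 = (27/2 + ((-1 + H)*(6 + H))*H) + 47 = (27/2 + H*(-1 + H)*(6 + H)) + 47 = 121/2 + H*(-1 + H)*(6 + H))
20632/z(a) - 2574/(-22291) = 20632/(121/2 + 0³ - 6*0 + 5*0²) - 2574/(-22291) = 20632/(121/2 + 0 + 0 + 5*0) - 2574*(-1/22291) = 20632/(121/2 + 0 + 0 + 0) + 2574/22291 = 20632/(121/2) + 2574/22291 = 20632*(2/121) + 2574/22291 = 41264/121 + 2574/22291 = 920127278/2697211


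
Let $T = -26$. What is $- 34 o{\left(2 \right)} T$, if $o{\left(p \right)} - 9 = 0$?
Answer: $7956$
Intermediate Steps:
$o{\left(p \right)} = 9$ ($o{\left(p \right)} = 9 + 0 = 9$)
$- 34 o{\left(2 \right)} T = \left(-34\right) 9 \left(-26\right) = \left(-306\right) \left(-26\right) = 7956$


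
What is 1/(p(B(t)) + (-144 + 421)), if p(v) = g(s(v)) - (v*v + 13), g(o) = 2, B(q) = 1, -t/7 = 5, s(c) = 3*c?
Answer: 1/265 ≈ 0.0037736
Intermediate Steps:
t = -35 (t = -7*5 = -35)
p(v) = -11 - v**2 (p(v) = 2 - (v*v + 13) = 2 - (v**2 + 13) = 2 - (13 + v**2) = 2 + (-13 - v**2) = -11 - v**2)
1/(p(B(t)) + (-144 + 421)) = 1/((-11 - 1*1**2) + (-144 + 421)) = 1/((-11 - 1*1) + 277) = 1/((-11 - 1) + 277) = 1/(-12 + 277) = 1/265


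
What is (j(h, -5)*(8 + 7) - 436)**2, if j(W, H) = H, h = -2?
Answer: 261121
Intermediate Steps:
(j(h, -5)*(8 + 7) - 436)**2 = (-5*(8 + 7) - 436)**2 = (-5*15 - 436)**2 = (-75 - 436)**2 = (-511)**2 = 261121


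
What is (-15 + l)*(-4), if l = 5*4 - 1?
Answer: -16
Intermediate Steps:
l = 19 (l = 20 - 1 = 19)
(-15 + l)*(-4) = (-15 + 19)*(-4) = 4*(-4) = -16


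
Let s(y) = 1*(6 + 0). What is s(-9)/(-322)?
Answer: -3/161 ≈ -0.018634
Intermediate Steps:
s(y) = 6 (s(y) = 1*6 = 6)
s(-9)/(-322) = 6/(-322) = 6*(-1/322) = -3/161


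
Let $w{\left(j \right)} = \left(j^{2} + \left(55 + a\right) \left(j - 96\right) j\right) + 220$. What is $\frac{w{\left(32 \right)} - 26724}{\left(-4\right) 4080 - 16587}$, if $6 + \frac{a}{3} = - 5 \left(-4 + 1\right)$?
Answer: $\frac{64472}{10969} \approx 5.8777$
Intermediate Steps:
$a = 27$ ($a = -18 + 3 \left(- 5 \left(-4 + 1\right)\right) = -18 + 3 \left(\left(-5\right) \left(-3\right)\right) = -18 + 3 \cdot 15 = -18 + 45 = 27$)
$w{\left(j \right)} = 220 + j^{2} + j \left(-7872 + 82 j\right)$ ($w{\left(j \right)} = \left(j^{2} + \left(55 + 27\right) \left(j - 96\right) j\right) + 220 = \left(j^{2} + 82 \left(-96 + j\right) j\right) + 220 = \left(j^{2} + \left(-7872 + 82 j\right) j\right) + 220 = \left(j^{2} + j \left(-7872 + 82 j\right)\right) + 220 = 220 + j^{2} + j \left(-7872 + 82 j\right)$)
$\frac{w{\left(32 \right)} - 26724}{\left(-4\right) 4080 - 16587} = \frac{\left(220 - 251904 + 83 \cdot 32^{2}\right) - 26724}{\left(-4\right) 4080 - 16587} = \frac{\left(220 - 251904 + 83 \cdot 1024\right) - 26724}{-16320 - 16587} = \frac{\left(220 - 251904 + 84992\right) - 26724}{-32907} = \left(-166692 - 26724\right) \left(- \frac{1}{32907}\right) = \left(-193416\right) \left(- \frac{1}{32907}\right) = \frac{64472}{10969}$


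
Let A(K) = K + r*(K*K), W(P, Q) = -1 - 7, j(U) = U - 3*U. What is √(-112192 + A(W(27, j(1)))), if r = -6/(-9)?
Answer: 2*I*√252354/3 ≈ 334.9*I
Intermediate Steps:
j(U) = -2*U
W(P, Q) = -8
r = ⅔ (r = -6*(-⅑) = ⅔ ≈ 0.66667)
A(K) = K + 2*K²/3 (A(K) = K + 2*(K*K)/3 = K + 2*K²/3)
√(-112192 + A(W(27, j(1)))) = √(-112192 + (⅓)*(-8)*(3 + 2*(-8))) = √(-112192 + (⅓)*(-8)*(3 - 16)) = √(-112192 + (⅓)*(-8)*(-13)) = √(-112192 + 104/3) = √(-336472/3) = 2*I*√252354/3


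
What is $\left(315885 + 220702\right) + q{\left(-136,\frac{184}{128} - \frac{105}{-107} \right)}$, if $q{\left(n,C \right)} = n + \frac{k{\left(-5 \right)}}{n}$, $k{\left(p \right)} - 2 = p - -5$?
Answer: $\frac{36478667}{68} \approx 5.3645 \cdot 10^{5}$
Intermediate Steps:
$k{\left(p \right)} = 7 + p$ ($k{\left(p \right)} = 2 + \left(p - -5\right) = 2 + \left(p + 5\right) = 2 + \left(5 + p\right) = 7 + p$)
$q{\left(n,C \right)} = n + \frac{2}{n}$ ($q{\left(n,C \right)} = n + \frac{7 - 5}{n} = n + \frac{2}{n}$)
$\left(315885 + 220702\right) + q{\left(-136,\frac{184}{128} - \frac{105}{-107} \right)} = \left(315885 + 220702\right) - \left(136 - \frac{2}{-136}\right) = 536587 + \left(-136 + 2 \left(- \frac{1}{136}\right)\right) = 536587 - \frac{9249}{68} = \frac{36478667}{68}$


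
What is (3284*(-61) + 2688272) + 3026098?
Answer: 5514046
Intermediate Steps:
(3284*(-61) + 2688272) + 3026098 = (-200324 + 2688272) + 3026098 = 2487948 + 3026098 = 5514046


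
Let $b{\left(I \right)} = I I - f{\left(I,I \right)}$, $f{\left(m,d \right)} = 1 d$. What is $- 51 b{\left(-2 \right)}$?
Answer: $-306$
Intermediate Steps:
$f{\left(m,d \right)} = d$
$b{\left(I \right)} = I^{2} - I$ ($b{\left(I \right)} = I I - I = I^{2} - I$)
$- 51 b{\left(-2 \right)} = - 51 \left(- 2 \left(-1 - 2\right)\right) = - 51 \left(\left(-2\right) \left(-3\right)\right) = \left(-51\right) 6 = -306$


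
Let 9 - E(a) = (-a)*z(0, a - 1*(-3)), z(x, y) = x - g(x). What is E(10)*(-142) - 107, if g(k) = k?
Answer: -1385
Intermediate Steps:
z(x, y) = 0 (z(x, y) = x - x = 0)
E(a) = 9 (E(a) = 9 - (-a)*0 = 9 - 1*0 = 9 + 0 = 9)
E(10)*(-142) - 107 = 9*(-142) - 107 = -1278 - 107 = -1385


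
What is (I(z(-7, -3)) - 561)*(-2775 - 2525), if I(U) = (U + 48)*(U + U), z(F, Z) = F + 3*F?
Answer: 8909300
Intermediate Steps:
z(F, Z) = 4*F
I(U) = 2*U*(48 + U) (I(U) = (48 + U)*(2*U) = 2*U*(48 + U))
(I(z(-7, -3)) - 561)*(-2775 - 2525) = (2*(4*(-7))*(48 + 4*(-7)) - 561)*(-2775 - 2525) = (2*(-28)*(48 - 28) - 561)*(-5300) = (2*(-28)*20 - 561)*(-5300) = (-1120 - 561)*(-5300) = -1681*(-5300) = 8909300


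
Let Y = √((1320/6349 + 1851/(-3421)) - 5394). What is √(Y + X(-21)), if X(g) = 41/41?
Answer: √(471755315765041 + 21719929*I*√2544805344702735345)/21719929 ≈ 6.1013 + 6.0188*I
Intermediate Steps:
X(g) = 1 (X(g) = 41*(1/41) = 1)
Y = I*√2544805344702735345/21719929 (Y = √((1320*(1/6349) + 1851*(-1/3421)) - 5394) = √((1320/6349 - 1851/3421) - 5394) = √(-7236279/21719929 - 5394) = √(-117164533305/21719929) = I*√2544805344702735345/21719929 ≈ 73.446*I)
√(Y + X(-21)) = √(I*√2544805344702735345/21719929 + 1) = √(1 + I*√2544805344702735345/21719929)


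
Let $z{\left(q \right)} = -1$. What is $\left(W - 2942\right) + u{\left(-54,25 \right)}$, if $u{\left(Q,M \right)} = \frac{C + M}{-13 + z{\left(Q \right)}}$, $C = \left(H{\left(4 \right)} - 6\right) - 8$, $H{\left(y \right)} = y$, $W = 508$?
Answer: $- \frac{34091}{14} \approx -2435.1$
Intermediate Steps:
$C = -10$ ($C = \left(4 - 6\right) - 8 = -2 - 8 = -10$)
$u{\left(Q,M \right)} = \frac{5}{7} - \frac{M}{14}$ ($u{\left(Q,M \right)} = \frac{-10 + M}{-13 - 1} = \frac{-10 + M}{-14} = \left(-10 + M\right) \left(- \frac{1}{14}\right) = \frac{5}{7} - \frac{M}{14}$)
$\left(W - 2942\right) + u{\left(-54,25 \right)} = \left(508 - 2942\right) + \left(\frac{5}{7} - \frac{25}{14}\right) = -2434 + \left(\frac{5}{7} - \frac{25}{14}\right) = -2434 - \frac{15}{14} = - \frac{34091}{14}$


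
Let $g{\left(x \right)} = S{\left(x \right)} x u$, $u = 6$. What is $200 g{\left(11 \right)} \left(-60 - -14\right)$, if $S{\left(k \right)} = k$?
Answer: $-6679200$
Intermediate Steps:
$g{\left(x \right)} = 6 x^{2}$ ($g{\left(x \right)} = x x 6 = x^{2} \cdot 6 = 6 x^{2}$)
$200 g{\left(11 \right)} \left(-60 - -14\right) = 200 \cdot 6 \cdot 11^{2} \left(-60 - -14\right) = 200 \cdot 6 \cdot 121 \left(-60 + 14\right) = 200 \cdot 726 \left(-46\right) = 145200 \left(-46\right) = -6679200$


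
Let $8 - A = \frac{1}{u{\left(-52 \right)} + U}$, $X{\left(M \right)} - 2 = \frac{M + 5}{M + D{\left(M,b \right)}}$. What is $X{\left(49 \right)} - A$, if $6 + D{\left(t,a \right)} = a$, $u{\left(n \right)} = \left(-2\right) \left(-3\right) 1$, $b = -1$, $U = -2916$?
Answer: $- \frac{96037}{20370} \approx -4.7146$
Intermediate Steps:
$u{\left(n \right)} = 6$ ($u{\left(n \right)} = 6 \cdot 1 = 6$)
$D{\left(t,a \right)} = -6 + a$
$X{\left(M \right)} = 2 + \frac{5 + M}{-7 + M}$ ($X{\left(M \right)} = 2 + \frac{M + 5}{M - 7} = 2 + \frac{5 + M}{M - 7} = 2 + \frac{5 + M}{-7 + M}$)
$A = \frac{23281}{2910}$ ($A = 8 - \frac{1}{6 - 2916} = 8 - \frac{1}{-2910} = 8 - - \frac{1}{2910} = 8 + \frac{1}{2910} = \frac{23281}{2910} \approx 8.0003$)
$X{\left(49 \right)} - A = \frac{3 \left(-3 + 49\right)}{-7 + 49} - \frac{23281}{2910} = 3 \cdot \frac{1}{42} \cdot 46 - \frac{23281}{2910} = \frac{23}{7} - \frac{23281}{2910} = - \frac{96037}{20370}$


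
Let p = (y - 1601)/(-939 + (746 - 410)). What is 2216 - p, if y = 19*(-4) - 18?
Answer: 444851/201 ≈ 2213.2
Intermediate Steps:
y = -94 (y = -76 - 18 = -94)
p = 565/201 (p = (-94 - 1601)/(-939 + (746 - 410)) = -1695/(-939 + 336) = -1695/(-603) = -1695*(-1/603) = 565/201 ≈ 2.8109)
2216 - p = 2216 - 1*565/201 = 2216 - 565/201 = 444851/201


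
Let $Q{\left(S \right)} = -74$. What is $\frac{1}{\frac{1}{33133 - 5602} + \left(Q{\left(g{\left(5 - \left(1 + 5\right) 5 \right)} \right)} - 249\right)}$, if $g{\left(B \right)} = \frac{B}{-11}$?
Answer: $- \frac{27531}{8892512} \approx -0.003096$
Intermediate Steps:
$g{\left(B \right)} = - \frac{B}{11}$ ($g{\left(B \right)} = B \left(- \frac{1}{11}\right) = - \frac{B}{11}$)
$\frac{1}{\frac{1}{33133 - 5602} + \left(Q{\left(g{\left(5 - \left(1 + 5\right) 5 \right)} \right)} - 249\right)} = \frac{1}{\frac{1}{33133 - 5602} - 323} = \frac{1}{\frac{1}{27531} - 323} = \frac{1}{- \frac{8892512}{27531}} = - \frac{27531}{8892512}$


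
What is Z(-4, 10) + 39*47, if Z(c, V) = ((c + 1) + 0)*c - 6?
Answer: 1839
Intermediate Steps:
Z(c, V) = -6 + c*(1 + c) (Z(c, V) = ((1 + c) + 0)*c - 6 = (1 + c)*c - 6 = c*(1 + c) - 6 = -6 + c*(1 + c))
Z(-4, 10) + 39*47 = (-6 - 4 + (-4)²) + 39*47 = (-6 - 4 + 16) + 1833 = 6 + 1833 = 1839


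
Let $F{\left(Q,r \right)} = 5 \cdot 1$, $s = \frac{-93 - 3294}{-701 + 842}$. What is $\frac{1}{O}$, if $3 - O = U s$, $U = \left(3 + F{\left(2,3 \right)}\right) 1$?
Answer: $\frac{47}{9173} \approx 0.0051237$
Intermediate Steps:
$s = - \frac{1129}{47}$ ($s = - \frac{3387}{141} = \left(-3387\right) \frac{1}{141} = - \frac{1129}{47} \approx -24.021$)
$F{\left(Q,r \right)} = 5$
$U = 8$ ($U = \left(3 + 5\right) 1 = 8 \cdot 1 = 8$)
$O = \frac{9173}{47}$ ($O = 3 - 8 \left(- \frac{1129}{47}\right) = 3 - - \frac{9032}{47} = 3 + \frac{9032}{47} = \frac{9173}{47} \approx 195.17$)
$\frac{1}{O} = \frac{1}{\frac{9173}{47}} = \frac{47}{9173}$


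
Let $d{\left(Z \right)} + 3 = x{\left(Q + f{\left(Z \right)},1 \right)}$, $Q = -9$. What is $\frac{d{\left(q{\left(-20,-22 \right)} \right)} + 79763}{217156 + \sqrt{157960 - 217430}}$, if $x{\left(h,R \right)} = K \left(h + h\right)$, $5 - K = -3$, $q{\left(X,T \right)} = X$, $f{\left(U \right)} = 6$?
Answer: $\frac{8654969536}{23578393903} - \frac{39856 i \sqrt{59470}}{23578393903} \approx 0.36707 - 0.00041222 i$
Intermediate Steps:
$K = 8$ ($K = 5 - -3 = 5 + 3 = 8$)
$x{\left(h,R \right)} = 16 h$ ($x{\left(h,R \right)} = 8 \left(h + h\right) = 8 \cdot 2 h = 16 h$)
$d{\left(Z \right)} = -51$ ($d{\left(Z \right)} = -3 + 16 \left(-9 + 6\right) = -3 + 16 \left(-3\right) = -3 - 48 = -51$)
$\frac{d{\left(q{\left(-20,-22 \right)} \right)} + 79763}{217156 + \sqrt{157960 - 217430}} = \frac{-51 + 79763}{217156 + \sqrt{157960 - 217430}} = \frac{79712}{217156 + \sqrt{-59470}} = \frac{79712}{217156 + i \sqrt{59470}}$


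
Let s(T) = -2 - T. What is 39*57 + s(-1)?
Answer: 2222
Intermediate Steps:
39*57 + s(-1) = 39*57 + (-2 - 1*(-1)) = 2223 + (-2 + 1) = 2223 - 1 = 2222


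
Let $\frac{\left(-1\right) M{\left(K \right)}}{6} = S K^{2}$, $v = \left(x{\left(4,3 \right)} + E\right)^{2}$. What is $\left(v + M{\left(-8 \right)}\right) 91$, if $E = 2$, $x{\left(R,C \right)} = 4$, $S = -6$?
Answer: $212940$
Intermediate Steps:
$v = 36$ ($v = \left(4 + 2\right)^{2} = 6^{2} = 36$)
$M{\left(K \right)} = 36 K^{2}$ ($M{\left(K \right)} = - 6 \left(- 6 K^{2}\right) = 36 K^{2}$)
$\left(v + M{\left(-8 \right)}\right) 91 = \left(36 + 36 \left(-8\right)^{2}\right) 91 = \left(36 + 36 \cdot 64\right) 91 = \left(36 + 2304\right) 91 = 2340 \cdot 91 = 212940$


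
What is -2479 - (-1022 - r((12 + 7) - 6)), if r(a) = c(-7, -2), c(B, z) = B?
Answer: -1464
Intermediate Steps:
r(a) = -7
-2479 - (-1022 - r((12 + 7) - 6)) = -2479 - (-1022 - 1*(-7)) = -2479 - (-1022 + 7) = -2479 - 1*(-1015) = -2479 + 1015 = -1464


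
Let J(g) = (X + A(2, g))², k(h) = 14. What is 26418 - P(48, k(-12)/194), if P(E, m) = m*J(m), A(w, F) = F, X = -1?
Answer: 24110938614/912673 ≈ 26418.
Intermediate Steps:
J(g) = (-1 + g)²
P(E, m) = m*(-1 + m)²
26418 - P(48, k(-12)/194) = 26418 - 14/194*(-1 + 14/194)² = 26418 - 14*(1/194)*(-1 + 14*(1/194))² = 26418 - 7*(-1 + 7/97)²/97 = 26418 - 7*(-90/97)²/97 = 26418 - 7*8100/(97*9409) = 26418 - 1*56700/912673 = 26418 - 56700/912673 = 24110938614/912673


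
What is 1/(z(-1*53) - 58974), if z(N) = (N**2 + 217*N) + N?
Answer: -1/67719 ≈ -1.4767e-5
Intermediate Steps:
z(N) = N**2 + 218*N
1/(z(-1*53) - 58974) = 1/((-1*53)*(218 - 1*53) - 58974) = 1/(-53*(218 - 53) - 58974) = 1/(-53*165 - 58974) = 1/(-8745 - 58974) = 1/(-67719) = -1/67719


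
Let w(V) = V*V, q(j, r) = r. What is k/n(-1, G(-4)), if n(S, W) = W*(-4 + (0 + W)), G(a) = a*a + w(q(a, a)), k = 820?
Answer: 205/224 ≈ 0.91518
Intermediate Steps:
w(V) = V²
G(a) = 2*a² (G(a) = a*a + a² = a² + a² = 2*a²)
n(S, W) = W*(-4 + W)
k/n(-1, G(-4)) = 820/(((2*(-4)²)*(-4 + 2*(-4)²))) = 820/(((2*16)*(-4 + 2*16))) = 820/((32*(-4 + 32))) = 820/((32*28)) = 820/896 = 820*(1/896) = 205/224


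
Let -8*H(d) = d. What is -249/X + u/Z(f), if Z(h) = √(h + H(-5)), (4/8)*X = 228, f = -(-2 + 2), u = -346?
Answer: -83/152 - 692*√10/5 ≈ -438.21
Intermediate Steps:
f = 0 (f = -1*0 = 0)
H(d) = -d/8
X = 456 (X = 2*228 = 456)
Z(h) = √(5/8 + h) (Z(h) = √(h - ⅛*(-5)) = √(h + 5/8) = √(5/8 + h))
-249/X + u/Z(f) = -249/456 - 346*4/√(10 + 16*0) = -249*1/456 - 346*4/√(10 + 0) = -83/152 - 346*2*√10/5 = -83/152 - 692*√10/5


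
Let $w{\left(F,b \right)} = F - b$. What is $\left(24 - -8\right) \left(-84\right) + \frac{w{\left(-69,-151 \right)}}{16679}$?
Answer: $- \frac{44833070}{16679} \approx -2688.0$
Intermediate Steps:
$\left(24 - -8\right) \left(-84\right) + \frac{w{\left(-69,-151 \right)}}{16679} = \left(24 - -8\right) \left(-84\right) + \frac{-69 - -151}{16679} = \left(24 + \left(-44 + 52\right)\right) \left(-84\right) + \left(-69 + 151\right) \frac{1}{16679} = \left(24 + 8\right) \left(-84\right) + 82 \cdot \frac{1}{16679} = 32 \left(-84\right) + \frac{82}{16679} = -2688 + \frac{82}{16679} = - \frac{44833070}{16679}$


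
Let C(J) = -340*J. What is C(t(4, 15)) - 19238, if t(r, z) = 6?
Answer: -21278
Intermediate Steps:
C(t(4, 15)) - 19238 = -340*6 - 19238 = -2040 - 19238 = -21278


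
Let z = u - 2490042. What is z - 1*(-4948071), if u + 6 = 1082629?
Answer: 3540652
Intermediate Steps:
u = 1082623 (u = -6 + 1082629 = 1082623)
z = -1407419 (z = 1082623 - 2490042 = -1407419)
z - 1*(-4948071) = -1407419 - 1*(-4948071) = -1407419 + 4948071 = 3540652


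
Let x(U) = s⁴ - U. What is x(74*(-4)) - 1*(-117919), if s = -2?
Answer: 118231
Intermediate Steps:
x(U) = 16 - U (x(U) = (-2)⁴ - U = 16 - U)
x(74*(-4)) - 1*(-117919) = (16 - 74*(-4)) - 1*(-117919) = (16 - 1*(-296)) + 117919 = (16 + 296) + 117919 = 312 + 117919 = 118231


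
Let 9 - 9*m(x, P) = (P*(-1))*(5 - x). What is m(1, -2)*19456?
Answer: 19456/9 ≈ 2161.8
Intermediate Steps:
m(x, P) = 1 + P*(5 - x)/9 (m(x, P) = 1 - P*(-1)*(5 - x)/9 = 1 - (-P)*(5 - x)/9 = 1 - (-1)*P*(5 - x)/9 = 1 + P*(5 - x)/9)
m(1, -2)*19456 = (1 + (5/9)*(-2) - ⅑*(-2)*1)*19456 = (1 - 10/9 + 2/9)*19456 = (⅑)*19456 = 19456/9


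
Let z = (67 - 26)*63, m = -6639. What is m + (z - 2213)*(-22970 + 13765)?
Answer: -3412489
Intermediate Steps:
z = 2583 (z = 41*63 = 2583)
m + (z - 2213)*(-22970 + 13765) = -6639 + (2583 - 2213)*(-22970 + 13765) = -6639 + 370*(-9205) = -6639 - 3405850 = -3412489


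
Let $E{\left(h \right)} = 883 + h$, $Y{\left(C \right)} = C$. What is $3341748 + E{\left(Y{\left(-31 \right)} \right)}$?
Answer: $3342600$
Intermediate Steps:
$3341748 + E{\left(Y{\left(-31 \right)} \right)} = 3341748 + \left(883 - 31\right) = 3341748 + 852 = 3342600$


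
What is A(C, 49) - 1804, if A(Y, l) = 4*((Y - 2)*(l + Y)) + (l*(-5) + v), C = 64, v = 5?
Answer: 25980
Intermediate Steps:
A(Y, l) = 5 - 5*l + 4*(-2 + Y)*(Y + l) (A(Y, l) = 4*((Y - 2)*(l + Y)) + (l*(-5) + 5) = 4*((-2 + Y)*(Y + l)) + (-5*l + 5) = 4*(-2 + Y)*(Y + l) + (5 - 5*l) = 5 - 5*l + 4*(-2 + Y)*(Y + l))
A(C, 49) - 1804 = (5 - 13*49 - 8*64 + 4*64**2 + 4*64*49) - 1804 = (5 - 637 - 512 + 4*4096 + 12544) - 1804 = (5 - 637 - 512 + 16384 + 12544) - 1804 = 27784 - 1804 = 25980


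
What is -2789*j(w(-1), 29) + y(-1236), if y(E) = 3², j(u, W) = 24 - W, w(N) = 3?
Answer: 13954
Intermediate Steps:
y(E) = 9
-2789*j(w(-1), 29) + y(-1236) = -2789*(24 - 1*29) + 9 = -2789*(24 - 29) + 9 = -2789*(-5) + 9 = 13945 + 9 = 13954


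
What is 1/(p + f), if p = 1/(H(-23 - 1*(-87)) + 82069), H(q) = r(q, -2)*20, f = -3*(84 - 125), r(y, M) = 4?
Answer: 82149/10104328 ≈ 0.0081301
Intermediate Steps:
f = 123 (f = -3*(-41) = 123)
H(q) = 80 (H(q) = 4*20 = 80)
p = 1/82149 (p = 1/(80 + 82069) = 1/82149 ≈ 1.2173e-5)
1/(p + f) = 1/(1/82149 + 123) = 1/(10104328/82149) = 82149/10104328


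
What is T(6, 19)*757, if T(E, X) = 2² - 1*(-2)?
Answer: 4542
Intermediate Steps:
T(E, X) = 6 (T(E, X) = 4 + 2 = 6)
T(6, 19)*757 = 6*757 = 4542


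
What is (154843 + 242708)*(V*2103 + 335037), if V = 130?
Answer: 241880762277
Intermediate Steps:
(154843 + 242708)*(V*2103 + 335037) = (154843 + 242708)*(130*2103 + 335037) = 397551*(273390 + 335037) = 397551*608427 = 241880762277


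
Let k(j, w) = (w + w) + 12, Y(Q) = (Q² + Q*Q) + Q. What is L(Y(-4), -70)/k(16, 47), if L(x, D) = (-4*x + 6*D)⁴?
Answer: 40051292288/53 ≈ 7.5568e+8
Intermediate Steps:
Y(Q) = Q + 2*Q² (Y(Q) = (Q² + Q²) + Q = 2*Q² + Q = Q + 2*Q²)
k(j, w) = 12 + 2*w (k(j, w) = 2*w + 12 = 12 + 2*w)
L(Y(-4), -70)/k(16, 47) = (16*(-(-8)*(1 + 2*(-4)) + 3*(-70))⁴)/(12 + 2*47) = (16*(-(-8)*(1 - 8) - 210)⁴)/(12 + 94) = (16*(-(-8)*(-7) - 210)⁴)/106 = (16*(-2*28 - 210)⁴)*(1/106) = (16*(-56 - 210)⁴)*(1/106) = (16*(-266)⁴)*(1/106) = (16*5006411536)*(1/106) = 80102584576*(1/106) = 40051292288/53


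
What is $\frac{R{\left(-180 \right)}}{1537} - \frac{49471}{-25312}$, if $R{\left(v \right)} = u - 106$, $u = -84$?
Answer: $\frac{71227647}{38904544} \approx 1.8308$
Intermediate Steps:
$R{\left(v \right)} = -190$ ($R{\left(v \right)} = -84 - 106 = -190$)
$\frac{R{\left(-180 \right)}}{1537} - \frac{49471}{-25312} = - \frac{190}{1537} - \frac{49471}{-25312} = \left(-190\right) \frac{1}{1537} - - \frac{49471}{25312} = - \frac{190}{1537} + \frac{49471}{25312} = \frac{71227647}{38904544}$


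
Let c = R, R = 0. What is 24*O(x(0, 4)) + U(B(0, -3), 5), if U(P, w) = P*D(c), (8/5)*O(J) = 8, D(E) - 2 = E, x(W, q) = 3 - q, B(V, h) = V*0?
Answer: 120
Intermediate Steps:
B(V, h) = 0
c = 0
D(E) = 2 + E
O(J) = 5 (O(J) = (5/8)*8 = 5)
U(P, w) = 2*P (U(P, w) = P*(2 + 0) = P*2 = 2*P)
24*O(x(0, 4)) + U(B(0, -3), 5) = 24*5 + 2*0 = 120 + 0 = 120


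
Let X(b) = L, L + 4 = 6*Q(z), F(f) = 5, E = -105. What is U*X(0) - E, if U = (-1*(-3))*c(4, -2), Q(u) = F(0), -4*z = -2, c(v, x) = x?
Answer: -51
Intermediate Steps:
z = ½ (z = -¼*(-2) = ½ ≈ 0.50000)
Q(u) = 5
U = -6 (U = -1*(-3)*(-2) = 3*(-2) = -6)
L = 26 (L = -4 + 6*5 = -4 + 30 = 26)
X(b) = 26
U*X(0) - E = -6*26 - 1*(-105) = -156 + 105 = -51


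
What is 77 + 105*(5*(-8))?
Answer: -4123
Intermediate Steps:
77 + 105*(5*(-8)) = 77 + 105*(-40) = 77 - 4200 = -4123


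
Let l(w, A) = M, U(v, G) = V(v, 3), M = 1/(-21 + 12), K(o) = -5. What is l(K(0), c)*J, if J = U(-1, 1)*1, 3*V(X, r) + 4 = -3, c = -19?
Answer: 7/27 ≈ 0.25926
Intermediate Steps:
V(X, r) = -7/3 (V(X, r) = -4/3 + (⅓)*(-3) = -4/3 - 1 = -7/3)
M = -⅑ (M = 1/(-9) = -⅑ ≈ -0.11111)
U(v, G) = -7/3
l(w, A) = -⅑
J = -7/3 (J = -7/3*1 = -7/3 ≈ -2.3333)
l(K(0), c)*J = -⅑*(-7/3) = 7/27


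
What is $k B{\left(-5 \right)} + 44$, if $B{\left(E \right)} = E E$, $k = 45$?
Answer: $1169$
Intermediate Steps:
$B{\left(E \right)} = E^{2}$
$k B{\left(-5 \right)} + 44 = 45 \left(-5\right)^{2} + 44 = 45 \cdot 25 + 44 = 1125 + 44 = 1169$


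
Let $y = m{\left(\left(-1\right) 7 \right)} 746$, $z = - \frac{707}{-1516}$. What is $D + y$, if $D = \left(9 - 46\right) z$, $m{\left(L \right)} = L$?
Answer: $- \frac{7942711}{1516} \approx -5239.3$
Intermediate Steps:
$z = \frac{707}{1516}$ ($z = \left(-707\right) \left(- \frac{1}{1516}\right) = \frac{707}{1516} \approx 0.46636$)
$y = -5222$ ($y = \left(-1\right) 7 \cdot 746 = \left(-7\right) 746 = -5222$)
$D = - \frac{26159}{1516}$ ($D = \left(9 - 46\right) \frac{707}{1516} = \left(-37\right) \frac{707}{1516} = - \frac{26159}{1516} \approx -17.255$)
$D + y = - \frac{26159}{1516} - 5222 = - \frac{7942711}{1516}$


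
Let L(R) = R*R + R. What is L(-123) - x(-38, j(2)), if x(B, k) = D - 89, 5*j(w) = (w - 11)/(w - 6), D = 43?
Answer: 15052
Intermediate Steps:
j(w) = (-11 + w)/(5*(-6 + w)) (j(w) = ((w - 11)/(w - 6))/5 = ((-11 + w)/(-6 + w))/5 = (-11 + w)/(5*(-6 + w)))
x(B, k) = -46 (x(B, k) = 43 - 89 = -46)
L(R) = R + R² (L(R) = R² + R = R + R²)
L(-123) - x(-38, j(2)) = -123*(1 - 123) - 1*(-46) = -123*(-122) + 46 = 15006 + 46 = 15052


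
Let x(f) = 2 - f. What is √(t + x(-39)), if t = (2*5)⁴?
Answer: √10041 ≈ 100.20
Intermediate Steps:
t = 10000 (t = 10⁴ = 10000)
√(t + x(-39)) = √(10000 + (2 - 1*(-39))) = √(10000 + (2 + 39)) = √(10000 + 41) = √10041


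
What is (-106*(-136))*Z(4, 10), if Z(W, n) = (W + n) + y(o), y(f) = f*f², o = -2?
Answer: 86496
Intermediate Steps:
y(f) = f³
Z(W, n) = -8 + W + n (Z(W, n) = (W + n) + (-2)³ = (W + n) - 8 = -8 + W + n)
(-106*(-136))*Z(4, 10) = (-106*(-136))*(-8 + 4 + 10) = 14416*6 = 86496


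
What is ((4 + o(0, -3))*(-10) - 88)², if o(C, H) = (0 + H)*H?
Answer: 47524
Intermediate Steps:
o(C, H) = H² (o(C, H) = H*H = H²)
((4 + o(0, -3))*(-10) - 88)² = ((4 + (-3)²)*(-10) - 88)² = ((4 + 9)*(-10) - 88)² = (13*(-10) - 88)² = (-130 - 88)² = (-218)² = 47524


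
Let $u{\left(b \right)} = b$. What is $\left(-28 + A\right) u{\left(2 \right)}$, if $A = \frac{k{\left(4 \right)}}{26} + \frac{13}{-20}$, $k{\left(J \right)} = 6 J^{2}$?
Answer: $- \frac{6489}{130} \approx -49.915$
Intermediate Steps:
$A = \frac{791}{260}$ ($A = \frac{6 \cdot 4^{2}}{26} + \frac{13}{-20} = 6 \cdot 16 \cdot \frac{1}{26} + 13 \left(- \frac{1}{20}\right) = 96 \cdot \frac{1}{26} - \frac{13}{20} = \frac{48}{13} - \frac{13}{20} = \frac{791}{260} \approx 3.0423$)
$\left(-28 + A\right) u{\left(2 \right)} = \left(-28 + \frac{791}{260}\right) 2 = \left(- \frac{6489}{260}\right) 2 = - \frac{6489}{130}$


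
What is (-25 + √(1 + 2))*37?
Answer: -925 + 37*√3 ≈ -860.91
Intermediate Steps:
(-25 + √(1 + 2))*37 = (-25 + √3)*37 = -925 + 37*√3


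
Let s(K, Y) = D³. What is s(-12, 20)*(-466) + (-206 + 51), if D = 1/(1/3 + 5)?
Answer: -323731/2048 ≈ -158.07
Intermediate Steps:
D = 3/16 (D = 1/(⅓ + 5) = 1/(16/3) = 3/16 ≈ 0.18750)
s(K, Y) = 27/4096 (s(K, Y) = (3/16)³ = 27/4096)
s(-12, 20)*(-466) + (-206 + 51) = (27/4096)*(-466) + (-206 + 51) = -6291/2048 - 155 = -323731/2048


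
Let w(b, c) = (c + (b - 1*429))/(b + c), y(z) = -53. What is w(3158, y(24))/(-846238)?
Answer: -446/437928165 ≈ -1.0184e-6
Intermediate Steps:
w(b, c) = (-429 + b + c)/(b + c) (w(b, c) = (c + (b - 429))/(b + c) = (c + (-429 + b))/(b + c) = (-429 + b + c)/(b + c))
w(3158, y(24))/(-846238) = ((-429 + 3158 - 53)/(3158 - 53))/(-846238) = (2676/3105)*(-1/846238) = ((1/3105)*2676)*(-1/846238) = (892/1035)*(-1/846238) = -446/437928165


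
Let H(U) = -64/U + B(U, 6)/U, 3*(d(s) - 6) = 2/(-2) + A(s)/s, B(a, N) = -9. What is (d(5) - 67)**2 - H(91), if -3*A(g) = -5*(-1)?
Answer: 27834532/7371 ≈ 3776.2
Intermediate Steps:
A(g) = -5/3 (A(g) = -(-5)*(-1)/3 = -1/3*5 = -5/3)
d(s) = 17/3 - 5/(9*s) (d(s) = 6 + (2/(-2) - 5/(3*s))/3 = 6 + (2*(-1/2) - 5/(3*s))/3 = 6 + (-1 - 5/(3*s))/3 = 6 + (-1/3 - 5/(9*s)) = 17/3 - 5/(9*s))
H(U) = -73/U (H(U) = -64/U - 9/U = -73/U)
(d(5) - 67)**2 - H(91) = ((1/9)*(-5 + 51*5)/5 - 67)**2 - (-73)/91 = ((1/9)*(1/5)*(-5 + 255) - 67)**2 - (-73)/91 = ((1/9)*(1/5)*250 - 67)**2 - 1*(-73/91) = (50/9 - 67)**2 + 73/91 = (-553/9)**2 + 73/91 = 305809/81 + 73/91 = 27834532/7371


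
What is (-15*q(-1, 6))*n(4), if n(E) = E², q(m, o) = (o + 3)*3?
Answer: -6480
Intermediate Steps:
q(m, o) = 9 + 3*o (q(m, o) = (3 + o)*3 = 9 + 3*o)
(-15*q(-1, 6))*n(4) = -15*(9 + 3*6)*4² = -15*(9 + 18)*16 = -15*27*16 = -405*16 = -6480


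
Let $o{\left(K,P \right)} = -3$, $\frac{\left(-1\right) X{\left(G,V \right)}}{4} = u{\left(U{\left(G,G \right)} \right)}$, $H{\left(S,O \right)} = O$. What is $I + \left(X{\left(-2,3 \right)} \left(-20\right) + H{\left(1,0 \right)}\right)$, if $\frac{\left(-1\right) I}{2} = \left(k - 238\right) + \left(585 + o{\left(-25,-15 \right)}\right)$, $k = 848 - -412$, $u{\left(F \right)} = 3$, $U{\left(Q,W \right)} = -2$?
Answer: $-2968$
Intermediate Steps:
$X{\left(G,V \right)} = -12$ ($X{\left(G,V \right)} = \left(-4\right) 3 = -12$)
$k = 1260$ ($k = 848 + 412 = 1260$)
$I = -3208$ ($I = - 2 \left(\left(1260 - 238\right) + \left(585 - 3\right)\right) = - 2 \left(1022 + 582\right) = \left(-2\right) 1604 = -3208$)
$I + \left(X{\left(-2,3 \right)} \left(-20\right) + H{\left(1,0 \right)}\right) = -3208 + \left(\left(-12\right) \left(-20\right) + 0\right) = -3208 + \left(240 + 0\right) = -3208 + 240 = -2968$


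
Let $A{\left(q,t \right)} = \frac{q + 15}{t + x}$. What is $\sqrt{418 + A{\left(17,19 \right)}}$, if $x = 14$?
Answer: $\frac{\sqrt{456258}}{33} \approx 20.469$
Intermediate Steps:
$A{\left(q,t \right)} = \frac{15 + q}{14 + t}$ ($A{\left(q,t \right)} = \frac{q + 15}{t + 14} = \frac{15 + q}{14 + t}$)
$\sqrt{418 + A{\left(17,19 \right)}} = \sqrt{418 + \frac{15 + 17}{14 + 19}} = \sqrt{418 + \frac{1}{33} \cdot 32} = \sqrt{418 + \frac{32}{33}} = \sqrt{\frac{13826}{33}} = \frac{\sqrt{456258}}{33}$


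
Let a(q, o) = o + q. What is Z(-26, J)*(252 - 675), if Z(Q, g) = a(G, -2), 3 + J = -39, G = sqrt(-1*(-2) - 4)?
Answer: 846 - 423*I*sqrt(2) ≈ 846.0 - 598.21*I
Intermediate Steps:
G = I*sqrt(2) (G = sqrt(2 - 4) = sqrt(-2) = I*sqrt(2) ≈ 1.4142*I)
J = -42 (J = -3 - 39 = -42)
Z(Q, g) = -2 + I*sqrt(2)
Z(-26, J)*(252 - 675) = (-2 + I*sqrt(2))*(252 - 675) = (-2 + I*sqrt(2))*(-423) = 846 - 423*I*sqrt(2)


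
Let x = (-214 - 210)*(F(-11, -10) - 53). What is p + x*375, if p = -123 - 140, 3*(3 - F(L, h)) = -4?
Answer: 7737737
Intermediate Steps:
F(L, h) = 13/3 (F(L, h) = 3 - 1/3*(-4) = 3 + 4/3 = 13/3)
p = -263
x = 61904/3 (x = (-214 - 210)*(13/3 - 53) = -424*(-146/3) = 61904/3 ≈ 20635.)
p + x*375 = -263 + (61904/3)*375 = -263 + 7738000 = 7737737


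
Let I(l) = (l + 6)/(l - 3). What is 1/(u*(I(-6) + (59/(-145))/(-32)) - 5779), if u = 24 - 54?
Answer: -464/2681633 ≈ -0.00017303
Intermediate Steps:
I(l) = (6 + l)/(-3 + l)
u = -30
1/(u*(I(-6) + (59/(-145))/(-32)) - 5779) = 1/(-30*((6 - 6)/(-3 - 6) + (59/(-145))/(-32)) - 5779) = 1/(-30*(0/(-9) + (59*(-1/145))*(-1/32)) - 5779) = 1/(-30*(-1/9*0 - 59/145*(-1/32)) - 5779) = 1/(-30*(0 + 59/4640) - 5779) = 1/(-30*59/4640 - 5779) = 1/(-177/464 - 5779) = 1/(-2681633/464) = -464/2681633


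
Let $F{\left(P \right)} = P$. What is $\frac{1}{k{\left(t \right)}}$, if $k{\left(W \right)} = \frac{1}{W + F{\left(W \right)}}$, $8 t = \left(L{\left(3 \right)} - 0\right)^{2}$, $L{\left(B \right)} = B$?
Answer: $\frac{9}{4} \approx 2.25$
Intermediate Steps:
$t = \frac{9}{8}$ ($t = \frac{\left(3 - 0\right)^{2}}{8} = \frac{\left(3 + 0\right)^{2}}{8} = \frac{3^{2}}{8} = \frac{1}{8} \cdot 9 = \frac{9}{8} \approx 1.125$)
$k{\left(W \right)} = \frac{1}{2 W}$ ($k{\left(W \right)} = \frac{1}{W + W} = \frac{1}{2 W}$)
$\frac{1}{k{\left(t \right)}} = \frac{1}{\frac{1}{2} \frac{1}{\frac{9}{8}}} = \frac{1}{\frac{1}{2} \cdot \frac{8}{9}} = \frac{1}{\frac{4}{9}} = \frac{9}{4}$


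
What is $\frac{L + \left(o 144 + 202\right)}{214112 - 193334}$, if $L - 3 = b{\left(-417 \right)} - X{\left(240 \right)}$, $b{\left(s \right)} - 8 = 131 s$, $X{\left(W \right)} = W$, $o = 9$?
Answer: $- \frac{8893}{3463} \approx -2.568$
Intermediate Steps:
$b{\left(s \right)} = 8 + 131 s$
$L = -54856$ ($L = 3 + \left(\left(8 + 131 \left(-417\right)\right) - 240\right) = 3 + \left(\left(8 - 54627\right) - 240\right) = 3 - 54859 = -54856$)
$\frac{L + \left(o 144 + 202\right)}{214112 - 193334} = \frac{-54856 + \left(9 \cdot 144 + 202\right)}{214112 - 193334} = \frac{-54856 + \left(1296 + 202\right)}{20778} = \left(-54856 + 1498\right) \frac{1}{20778} = \left(-53358\right) \frac{1}{20778} = - \frac{8893}{3463}$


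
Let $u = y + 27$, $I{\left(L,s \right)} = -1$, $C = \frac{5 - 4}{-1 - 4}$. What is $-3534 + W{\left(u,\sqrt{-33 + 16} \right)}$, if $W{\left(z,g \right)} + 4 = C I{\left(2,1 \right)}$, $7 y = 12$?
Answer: $- \frac{17689}{5} \approx -3537.8$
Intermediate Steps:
$y = \frac{12}{7}$ ($y = \frac{1}{7} \cdot 12 = \frac{12}{7} \approx 1.7143$)
$C = - \frac{1}{5}$ ($C = 1 \frac{1}{-5} = 1 \left(- \frac{1}{5}\right) = - \frac{1}{5} \approx -0.2$)
$u = \frac{201}{7}$ ($u = \frac{12}{7} + 27 = \frac{201}{7} \approx 28.714$)
$W{\left(z,g \right)} = - \frac{19}{5}$ ($W{\left(z,g \right)} = -4 - - \frac{1}{5} = -4 + \frac{1}{5} = - \frac{19}{5}$)
$-3534 + W{\left(u,\sqrt{-33 + 16} \right)} = -3534 - \frac{19}{5} = - \frac{17689}{5}$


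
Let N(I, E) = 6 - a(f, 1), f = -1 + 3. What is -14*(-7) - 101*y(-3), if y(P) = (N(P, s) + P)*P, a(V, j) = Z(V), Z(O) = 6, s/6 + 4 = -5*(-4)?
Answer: -811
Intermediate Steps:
s = 96 (s = -24 + 6*(-5*(-4)) = -24 + 6*20 = -24 + 120 = 96)
f = 2
a(V, j) = 6
N(I, E) = 0 (N(I, E) = 6 - 1*6 = 6 - 6 = 0)
y(P) = P² (y(P) = (0 + P)*P = P*P = P²)
-14*(-7) - 101*y(-3) = -14*(-7) - 101*(-3)² = 98 - 101*9 = 98 - 909 = -811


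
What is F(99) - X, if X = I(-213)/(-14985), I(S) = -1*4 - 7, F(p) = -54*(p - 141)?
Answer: 33985969/14985 ≈ 2268.0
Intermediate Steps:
F(p) = 7614 - 54*p (F(p) = -54*(-141 + p) = 7614 - 54*p)
I(S) = -11 (I(S) = -4 - 7 = -11)
X = 11/14985 (X = -11/(-14985) = -11*(-1/14985) = 11/14985 ≈ 0.00073407)
F(99) - X = (7614 - 54*99) - 1*11/14985 = (7614 - 5346) - 11/14985 = 2268 - 11/14985 = 33985969/14985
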